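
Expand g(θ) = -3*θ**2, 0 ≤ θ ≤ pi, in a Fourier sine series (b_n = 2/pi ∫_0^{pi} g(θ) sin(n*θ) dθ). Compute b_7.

b_7 = 2/pi ∫_0^{pi} (-3*θ**2) sin(7*θ) dθ.
Integrating by parts twice (tabular method), an antiderivative of (-3*θ**2) sin(7*θ) is 3*θ**2*cos(7*θ)/7 - 6*θ*sin(7*θ)/49 - 6*cos(7*θ)/343; evaluating from 0 to pi: ∫_{0}^{pi} (-3*θ**2) sin(7*θ) dθ = (6/343 - 3*pi**2/7) - (-6/343) = 12/343 - 3*pi**2/7.
Hence b_7 = (2/pi)·(12/343 - 3*pi**2/7) = 6*(4 - 49*pi**2)/(343*pi).

6*(4 - 49*pi**2)/(343*pi)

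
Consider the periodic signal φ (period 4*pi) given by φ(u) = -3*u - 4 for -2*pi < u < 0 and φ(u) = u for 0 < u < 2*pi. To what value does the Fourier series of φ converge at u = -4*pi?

u = -4*pi differs from u = 0 by -1 full period(s), and the series is 4*pi-periodic.
At u = 0 the one-sided limits are φ(0^-) = -4 and φ(0^+) = 0.
By Dirichlet's theorem the series converges to their average, [(-4) + (0)]/2 = -2.

-2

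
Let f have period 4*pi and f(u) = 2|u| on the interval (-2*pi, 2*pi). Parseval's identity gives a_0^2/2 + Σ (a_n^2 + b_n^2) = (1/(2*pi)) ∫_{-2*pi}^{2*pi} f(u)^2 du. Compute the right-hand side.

32*pi**2/3

(1/(2*pi)) ∫_{-2*pi}^{2*pi} f(u)^2 du = (1/(2*pi)) · (64*pi**3/3) = 32*pi**2/3.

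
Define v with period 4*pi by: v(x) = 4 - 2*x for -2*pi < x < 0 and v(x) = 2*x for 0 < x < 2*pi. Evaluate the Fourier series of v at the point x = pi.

v is continuous at x = pi with value 2*pi, so the series converges to 2*pi there.

2*pi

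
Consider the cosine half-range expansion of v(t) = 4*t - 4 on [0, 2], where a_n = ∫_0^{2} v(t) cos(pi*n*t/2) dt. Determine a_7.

-32/(49*pi**2)

a_7 = ∫_0^{2} (4*t - 4) cos(7*pi*t/2) dt.
Integrating by parts (boundary term plus one more integral), an antiderivative of (4*t - 4) cos(7*pi*t/2) is 8*t*sin(7*pi*t/2)/(7*pi) - 8*sin(7*pi*t/2)/(7*pi) + 16*cos(7*pi*t/2)/(49*pi**2); evaluating from 0 to 2: ∫_{0}^{2} (4*t - 4) cos(7*pi*t/2) dt = (-16/(49*pi**2)) - (16/(49*pi**2)) = -32/(49*pi**2).
Hence a_7 = -32/(49*pi**2).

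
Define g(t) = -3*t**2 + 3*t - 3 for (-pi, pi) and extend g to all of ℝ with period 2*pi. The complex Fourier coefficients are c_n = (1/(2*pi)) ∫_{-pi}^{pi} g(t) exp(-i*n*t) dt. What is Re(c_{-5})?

Since g is real-valued, Re(c_{-5}) = (1/(2*pi)) ∫_{-pi}^{pi} g(t) cos(-5*t) dt = a_{5}/2.
Integrating by parts twice (tabular method), an antiderivative of (-3*t**2 + 3*t - 3) cos(-5*t) is -3*t**2*sin(5*t)/5 + 3*t*sin(5*t)/5 - 6*t*cos(5*t)/25 - 69*sin(5*t)/125 + 3*cos(5*t)/25; evaluating from -pi to pi: ∫_{-pi}^{pi} (-3*t**2 + 3*t - 3) cos(-5*t) dt = (-3/25 + 6*pi/25) - (-6*pi/25 - 3/25) = 12*pi/25.
Hence Re(c_{-5}) = (1/(2*pi))·(12*pi/25) = 6/25.

6/25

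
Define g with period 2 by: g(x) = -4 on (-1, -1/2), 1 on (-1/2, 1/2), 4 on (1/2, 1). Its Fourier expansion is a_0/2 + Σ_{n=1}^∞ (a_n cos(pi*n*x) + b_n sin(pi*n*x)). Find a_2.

0

a_2 = ∫_{-1}^{1} g(x) cos(2*pi*x) dx.
Split the integral at the breakpoints.
Directly, an antiderivative of (-4) cos(2*pi*x) is -2*sin(2*pi*x)/pi; evaluating from -1 to -1/2: ∫_{-1}^{-1/2} (-4) cos(2*pi*x) dx = (0) - (0) = 0.
Directly, an antiderivative of (1) cos(2*pi*x) is sin(2*pi*x)/(2*pi); evaluating from -1/2 to 1/2: ∫_{-1/2}^{1/2} (1) cos(2*pi*x) dx = (0) - (0) = 0.
Directly, an antiderivative of (4) cos(2*pi*x) is 2*sin(2*pi*x)/pi; evaluating from 1/2 to 1: ∫_{1/2}^{1} (4) cos(2*pi*x) dx = (0) - (0) = 0.
Summing the pieces gives a_2 = 0.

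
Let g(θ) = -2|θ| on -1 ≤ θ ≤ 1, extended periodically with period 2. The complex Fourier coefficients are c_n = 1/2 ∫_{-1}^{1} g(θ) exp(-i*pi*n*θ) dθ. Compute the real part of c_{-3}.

Since g is real-valued, Re(c_{-3}) = 1/2 ∫_{-1}^{1} g(θ) cos(-3*pi*θ) dθ = a_{3}/2.
g is even and cos(-3*pi*θ) is even, so the integrand is even: ∫_{-1}^{1} g(θ) cos(-3*pi*θ) dθ = 2∫_0^{1} g(θ) cos(-3*pi*θ) dθ.
Integrating by parts (boundary term plus one more integral), an antiderivative of (-2*θ) cos(-3*pi*θ) is -2*θ*sin(3*pi*θ)/(3*pi) - 2*cos(3*pi*θ)/(9*pi**2); evaluating from 0 to 1: ∫_{0}^{1} (-2*θ) cos(-3*pi*θ) dθ = (2/(9*pi**2)) - (-2/(9*pi**2)) = 4/(9*pi**2).
So ∫_{-1}^{1} g(θ) cos(-3*pi*θ) dθ = 8/(9*pi**2).
Hence Re(c_{-3}) = (1/2)·(8/(9*pi**2)) = 4/(9*pi**2).

4/(9*pi**2)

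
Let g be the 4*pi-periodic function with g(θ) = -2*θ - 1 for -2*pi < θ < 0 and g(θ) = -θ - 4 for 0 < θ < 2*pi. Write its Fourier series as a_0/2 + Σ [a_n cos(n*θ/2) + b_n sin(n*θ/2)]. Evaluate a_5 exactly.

a_5 = (1/(2*pi)) ∫_{-2*pi}^{2*pi} g(θ) cos(5*θ/2) dθ.
Split the integral at the breakpoints.
Integrating by parts (boundary term plus one more integral), an antiderivative of (-2*θ - 1) cos(5*θ/2) is -4*θ*sin(5*θ/2)/5 - 2*sin(5*θ/2)/5 - 8*cos(5*θ/2)/25; evaluating from -2*pi to 0: ∫_{-2*pi}^{0} (-2*θ - 1) cos(5*θ/2) dθ = (-8/25) - (8/25) = -16/25.
Integrating by parts (boundary term plus one more integral), an antiderivative of (-θ - 4) cos(5*θ/2) is -2*θ*sin(5*θ/2)/5 - 8*sin(5*θ/2)/5 - 4*cos(5*θ/2)/25; evaluating from 0 to 2*pi: ∫_{0}^{2*pi} (-θ - 4) cos(5*θ/2) dθ = (4/25) - (-4/25) = 8/25.
Summing the pieces and multiplying by (1/(2*pi)) gives a_5 = -4/(25*pi).

-4/(25*pi)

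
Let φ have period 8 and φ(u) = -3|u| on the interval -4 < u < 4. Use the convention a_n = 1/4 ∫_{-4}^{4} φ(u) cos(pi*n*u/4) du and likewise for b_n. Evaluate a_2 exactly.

a_2 = 1/4 ∫_{-4}^{4} φ(u) cos(pi*u/2) du.
φ is even and cos(pi*u/2) is even, so the integrand is even and a_2 = 1/2 ∫_0^{4} φ(u) cos(pi*u/2) du.
Integrating by parts (boundary term plus one more integral), an antiderivative of (-3*u) cos(pi*u/2) is -6*u*sin(pi*u/2)/pi - 12*cos(pi*u/2)/pi**2; evaluating from 0 to 4: ∫_{0}^{4} (-3*u) cos(pi*u/2) du = (-12/pi**2) - (-12/pi**2) = 0.
Hence a_2 = (1/2)·(0) = 0.

0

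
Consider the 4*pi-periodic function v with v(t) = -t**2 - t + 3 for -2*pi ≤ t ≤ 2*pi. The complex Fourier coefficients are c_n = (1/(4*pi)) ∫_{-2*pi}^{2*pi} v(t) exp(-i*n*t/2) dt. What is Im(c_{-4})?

Since v is real-valued, Im(c_{-4}) = -(1/(4*pi)) ∫_{-2*pi}^{2*pi} v(t) sin(-2*t) dt = b_{4}/2.
Integrating by parts twice (tabular method), an antiderivative of (-t**2 - t + 3) sin(-2*t) is -t**2*cos(2*t)/2 + t*sin(2*t)/2 - t*cos(2*t)/2 + sin(2*t)/4 + 7*cos(2*t)/4; evaluating from -2*pi to 2*pi: ∫_{-2*pi}^{2*pi} (-t**2 - t + 3) sin(-2*t) dt = (-2*pi**2 - pi + 7/4) - (-2*pi**2 + 7/4 + pi) = -2*pi.
Hence Im(c_{-4}) = (-1/(4*pi))·(-2*pi) = 1/2.

1/2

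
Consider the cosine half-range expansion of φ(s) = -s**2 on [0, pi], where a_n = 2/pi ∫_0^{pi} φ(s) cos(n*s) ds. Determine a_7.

a_7 = 2/pi ∫_0^{pi} (-s**2) cos(7*s) ds.
Integrating by parts twice (tabular method), an antiderivative of (-s**2) cos(7*s) is -s**2*sin(7*s)/7 - 2*s*cos(7*s)/49 + 2*sin(7*s)/343; evaluating from 0 to pi: ∫_{0}^{pi} (-s**2) cos(7*s) ds = (2*pi/49) - (0) = 2*pi/49.
Hence a_7 = (2/pi)·(2*pi/49) = 4/49.

4/49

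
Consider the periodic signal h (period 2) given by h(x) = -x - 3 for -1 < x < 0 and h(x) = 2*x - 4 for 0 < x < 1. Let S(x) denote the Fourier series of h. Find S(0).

At x = 0 the one-sided limits are h(0^-) = -3 and h(0^+) = -4.
By Dirichlet's theorem the series converges to their average, [(-3) + (-4)]/2 = -7/2.

-7/2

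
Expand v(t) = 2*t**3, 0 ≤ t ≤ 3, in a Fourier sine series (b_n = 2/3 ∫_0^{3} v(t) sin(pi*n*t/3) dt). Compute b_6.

-18/pi + 3/pi**3

b_6 = 2/3 ∫_0^{3} (2*t**3) sin(2*pi*t) dt.
Integrating by parts three times (tabular method), an antiderivative of (2*t**3) sin(2*pi*t) is -t**3*cos(2*pi*t)/pi + 3*t**2*sin(2*pi*t)/(2*pi**2) + 3*t*cos(2*pi*t)/(2*pi**3) - 3*sin(2*pi*t)/(4*pi**4); evaluating from 0 to 3: ∫_{0}^{3} (2*t**3) sin(2*pi*t) dt = (-27/pi + 9/(2*pi**3)) - (0) = -27/pi + 9/(2*pi**3).
Hence b_6 = (2/3)·(-27/pi + 9/(2*pi**3)) = -18/pi + 3/pi**3.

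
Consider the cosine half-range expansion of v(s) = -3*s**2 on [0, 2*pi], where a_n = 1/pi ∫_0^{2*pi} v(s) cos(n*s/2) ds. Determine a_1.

48

a_1 = 1/pi ∫_0^{2*pi} (-3*s**2) cos(s/2) ds.
Integrating by parts twice (tabular method), an antiderivative of (-3*s**2) cos(s/2) is -6*s**2*sin(s/2) - 24*s*cos(s/2) + 48*sin(s/2); evaluating from 0 to 2*pi: ∫_{0}^{2*pi} (-3*s**2) cos(s/2) ds = (48*pi) - (0) = 48*pi.
Hence a_1 = (1/pi)·(48*pi) = 48.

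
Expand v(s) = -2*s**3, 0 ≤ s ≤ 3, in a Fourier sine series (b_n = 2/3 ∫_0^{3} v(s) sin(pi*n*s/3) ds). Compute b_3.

b_3 = 2/3 ∫_0^{3} (-2*s**3) sin(pi*s) ds.
Integrating by parts three times (tabular method), an antiderivative of (-2*s**3) sin(pi*s) is 2*s**3*cos(pi*s)/pi - 6*s**2*sin(pi*s)/pi**2 - 12*s*cos(pi*s)/pi**3 + 12*sin(pi*s)/pi**4; evaluating from 0 to 3: ∫_{0}^{3} (-2*s**3) sin(pi*s) ds = (-54/pi + 36/pi**3) - (0) = -54/pi + 36/pi**3.
Hence b_3 = (2/3)·(-54/pi + 36/pi**3) = -36/pi + 24/pi**3.

-36/pi + 24/pi**3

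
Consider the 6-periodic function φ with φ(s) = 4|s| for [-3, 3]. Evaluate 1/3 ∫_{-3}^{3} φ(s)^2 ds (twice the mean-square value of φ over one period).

96

1/3 ∫_{-3}^{3} φ(s)^2 ds = 1/3 · (288) = 96.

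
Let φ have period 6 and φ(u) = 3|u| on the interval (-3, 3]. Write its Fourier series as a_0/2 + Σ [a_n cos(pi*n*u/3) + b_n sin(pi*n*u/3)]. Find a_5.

a_5 = 1/3 ∫_{-3}^{3} φ(u) cos(5*pi*u/3) du.
φ is even and cos(5*pi*u/3) is even, so the integrand is even and a_5 = 2/3 ∫_0^{3} φ(u) cos(5*pi*u/3) du.
Integrating by parts (boundary term plus one more integral), an antiderivative of (3*u) cos(5*pi*u/3) is 9*u*sin(5*pi*u/3)/(5*pi) + 27*cos(5*pi*u/3)/(25*pi**2); evaluating from 0 to 3: ∫_{0}^{3} (3*u) cos(5*pi*u/3) du = (-27/(25*pi**2)) - (27/(25*pi**2)) = -54/(25*pi**2).
Hence a_5 = (2/3)·(-54/(25*pi**2)) = -36/(25*pi**2).

-36/(25*pi**2)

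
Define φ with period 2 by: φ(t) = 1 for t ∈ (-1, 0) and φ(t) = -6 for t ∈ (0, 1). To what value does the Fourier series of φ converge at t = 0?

At t = 0 the one-sided limits are φ(0^-) = 1 and φ(0^+) = -6.
By Dirichlet's theorem the series converges to their average, [(1) + (-6)]/2 = -5/2.

-5/2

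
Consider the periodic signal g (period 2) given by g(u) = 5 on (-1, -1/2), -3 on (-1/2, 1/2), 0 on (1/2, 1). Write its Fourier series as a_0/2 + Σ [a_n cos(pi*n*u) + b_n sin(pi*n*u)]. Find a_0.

a_0 = ∫_{-1}^{1} g(u) du = -1/2.

-1/2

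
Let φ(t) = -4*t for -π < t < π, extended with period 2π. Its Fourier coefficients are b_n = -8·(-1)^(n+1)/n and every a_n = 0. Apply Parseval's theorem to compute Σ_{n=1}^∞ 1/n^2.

Parseval: Σ b_n^2 = (1/π) ∫_{-π}^{π} φ(t)^2 dt = 32*pi**2/3.
Σ b_n^2 = Σ 64/n^2, so Σ 1/n^2 = (32*pi**2/3)/64 = pi**2/6.

pi**2/6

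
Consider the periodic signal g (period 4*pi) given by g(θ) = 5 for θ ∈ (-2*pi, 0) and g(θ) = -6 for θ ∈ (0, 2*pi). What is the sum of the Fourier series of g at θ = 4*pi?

-1/2

θ = 4*pi differs from θ = 0 by 1 full period(s), and the series is 4*pi-periodic.
At θ = 0 the one-sided limits are g(0^-) = 5 and g(0^+) = -6.
By Dirichlet's theorem the series converges to their average, [(5) + (-6)]/2 = -1/2.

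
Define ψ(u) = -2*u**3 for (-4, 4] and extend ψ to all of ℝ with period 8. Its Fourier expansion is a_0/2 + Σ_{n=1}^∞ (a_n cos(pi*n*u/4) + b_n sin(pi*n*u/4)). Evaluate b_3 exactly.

b_3 = 1/4 ∫_{-4}^{4} ψ(u) sin(3*pi*u/4) du.
ψ is odd and sin(3*pi*u/4) is odd, so the integrand is even and b_3 = 1/2 ∫_0^{4} ψ(u) sin(3*pi*u/4) du.
Integrating by parts three times (tabular method), an antiderivative of (-2*u**3) sin(3*pi*u/4) is 8*u**3*cos(3*pi*u/4)/(3*pi) - 32*u**2*sin(3*pi*u/4)/(3*pi**2) - 256*u*cos(3*pi*u/4)/(9*pi**3) + 1024*sin(3*pi*u/4)/(27*pi**4); evaluating from 0 to 4: ∫_{0}^{4} (-2*u**3) sin(3*pi*u/4) du = (512*(2 - 3*pi**2)/(9*pi**3)) - (0) = 512*(2 - 3*pi**2)/(9*pi**3).
Hence b_3 = (1/2)·(512*(2 - 3*pi**2)/(9*pi**3)) = 256*(2 - 3*pi**2)/(9*pi**3).

256*(2 - 3*pi**2)/(9*pi**3)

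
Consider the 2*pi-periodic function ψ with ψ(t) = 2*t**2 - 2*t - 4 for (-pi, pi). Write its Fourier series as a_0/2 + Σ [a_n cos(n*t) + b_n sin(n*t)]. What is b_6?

b_6 = 1/pi ∫_{-pi}^{pi} ψ(t) sin(6*t) dt.
Integrating by parts twice (tabular method), an antiderivative of (2*t**2 - 2*t - 4) sin(6*t) is -t**2*cos(6*t)/3 + t*sin(6*t)/9 + t*cos(6*t)/3 - sin(6*t)/18 + 37*cos(6*t)/54; evaluating from -pi to pi: ∫_{-pi}^{pi} (2*t**2 - 2*t - 4) sin(6*t) dt = (-pi**2/3 + 37/54 + pi/3) - (-pi**2/3 - pi/3 + 37/54) = 2*pi/3.
Hence b_6 = (1/pi)·(2*pi/3) = 2/3.

2/3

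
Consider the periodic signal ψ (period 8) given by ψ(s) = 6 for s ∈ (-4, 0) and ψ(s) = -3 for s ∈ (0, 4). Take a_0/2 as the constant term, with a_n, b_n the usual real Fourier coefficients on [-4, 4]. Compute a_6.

0

a_6 = 1/4 ∫_{-4}^{4} ψ(s) cos(3*pi*s/2) ds.
Split the integral at the breakpoints.
Directly, an antiderivative of (6) cos(3*pi*s/2) is 4*sin(3*pi*s/2)/pi; evaluating from -4 to 0: ∫_{-4}^{0} (6) cos(3*pi*s/2) ds = (0) - (0) = 0.
Directly, an antiderivative of (-3) cos(3*pi*s/2) is -2*sin(3*pi*s/2)/pi; evaluating from 0 to 4: ∫_{0}^{4} (-3) cos(3*pi*s/2) ds = (0) - (0) = 0.
Summing the pieces and multiplying by (1/4) gives a_6 = 0.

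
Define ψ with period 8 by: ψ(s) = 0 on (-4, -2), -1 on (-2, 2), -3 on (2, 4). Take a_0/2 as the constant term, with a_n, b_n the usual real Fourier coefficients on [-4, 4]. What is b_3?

b_3 = 1/4 ∫_{-4}^{4} ψ(s) sin(3*pi*s/4) ds.
Split the integral at the breakpoints.
∫_{-4}^{-2} (0) sin(3*pi*s/4) ds = 0.
Directly, an antiderivative of (-1) sin(3*pi*s/4) is 4*cos(3*pi*s/4)/(3*pi); evaluating from -2 to 2: ∫_{-2}^{2} (-1) sin(3*pi*s/4) ds = (0) - (0) = 0.
Directly, an antiderivative of (-3) sin(3*pi*s/4) is 4*cos(3*pi*s/4)/pi; evaluating from 2 to 4: ∫_{2}^{4} (-3) sin(3*pi*s/4) ds = (-4/pi) - (0) = -4/pi.
Summing the pieces and multiplying by (1/4) gives b_3 = -1/pi.

-1/pi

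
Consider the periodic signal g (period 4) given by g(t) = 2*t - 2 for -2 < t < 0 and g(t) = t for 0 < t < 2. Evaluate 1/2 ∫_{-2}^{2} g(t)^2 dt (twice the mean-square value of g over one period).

56/3

1/2 ∫_{-2}^{2} g(t)^2 dt = 1/2 · (112/3) = 56/3.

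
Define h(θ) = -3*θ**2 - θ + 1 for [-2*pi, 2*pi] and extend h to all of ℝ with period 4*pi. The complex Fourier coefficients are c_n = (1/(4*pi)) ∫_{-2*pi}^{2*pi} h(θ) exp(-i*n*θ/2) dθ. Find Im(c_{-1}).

-2

Since h is real-valued, Im(c_{-1}) = -(1/(4*pi)) ∫_{-2*pi}^{2*pi} h(θ) sin(-θ/2) dθ = b_{1}/2.
Integrating by parts twice (tabular method), an antiderivative of (-3*θ**2 - θ + 1) sin(-θ/2) is -6*θ**2*cos(θ/2) + 24*θ*sin(θ/2) - 2*θ*cos(θ/2) + 4*sin(θ/2) + 50*cos(θ/2); evaluating from -2*pi to 2*pi: ∫_{-2*pi}^{2*pi} (-3*θ**2 - θ + 1) sin(-θ/2) dθ = (-50 + 4*pi + 24*pi**2) - (-50 - 4*pi + 24*pi**2) = 8*pi.
Hence Im(c_{-1}) = (-1/(4*pi))·(8*pi) = -2.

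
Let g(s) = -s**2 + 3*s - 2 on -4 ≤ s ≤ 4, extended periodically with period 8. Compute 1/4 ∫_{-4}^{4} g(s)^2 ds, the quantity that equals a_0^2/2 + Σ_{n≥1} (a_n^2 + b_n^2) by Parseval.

3736/15

1/4 ∫_{-4}^{4} g(s)^2 ds = 1/4 · (14944/15) = 3736/15.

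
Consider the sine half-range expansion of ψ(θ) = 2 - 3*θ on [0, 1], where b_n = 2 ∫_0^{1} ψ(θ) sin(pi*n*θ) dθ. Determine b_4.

3/(2*pi)

b_4 = 2 ∫_0^{1} (2 - 3*θ) sin(4*pi*θ) dθ.
Integrating by parts (boundary term plus one more integral), an antiderivative of (2 - 3*θ) sin(4*pi*θ) is 3*θ*cos(4*pi*θ)/(4*pi) - 3*sin(4*pi*θ)/(16*pi**2) - cos(4*pi*θ)/(2*pi); evaluating from 0 to 1: ∫_{0}^{1} (2 - 3*θ) sin(4*pi*θ) dθ = (1/(4*pi)) - (-1/(2*pi)) = 3/(4*pi).
Hence b_4 = 2·(3/(4*pi)) = 3/(2*pi).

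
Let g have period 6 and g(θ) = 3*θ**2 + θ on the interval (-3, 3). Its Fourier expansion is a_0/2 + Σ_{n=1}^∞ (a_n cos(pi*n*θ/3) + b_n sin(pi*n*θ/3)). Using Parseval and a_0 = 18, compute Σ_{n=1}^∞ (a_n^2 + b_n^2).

Parseval: a_0^2/2 + Σ_{n≥1} (a_n^2+b_n^2) = 1/3 ∫_{-3}^{3} g(θ)^2 dθ = 1488/5.
Subtract a_0^2/2 = 162: Σ (a_n^2+b_n^2) = 678/5.

678/5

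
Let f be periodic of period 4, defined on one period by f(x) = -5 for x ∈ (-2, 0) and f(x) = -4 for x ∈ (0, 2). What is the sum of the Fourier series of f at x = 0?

At x = 0 the one-sided limits are f(0^-) = -5 and f(0^+) = -4.
By Dirichlet's theorem the series converges to their average, [(-5) + (-4)]/2 = -9/2.

-9/2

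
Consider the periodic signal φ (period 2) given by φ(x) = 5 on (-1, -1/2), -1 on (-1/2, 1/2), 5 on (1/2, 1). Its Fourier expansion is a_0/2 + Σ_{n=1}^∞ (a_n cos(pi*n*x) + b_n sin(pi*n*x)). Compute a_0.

4

a_0 = ∫_{-1}^{1} φ(x) dx = 4.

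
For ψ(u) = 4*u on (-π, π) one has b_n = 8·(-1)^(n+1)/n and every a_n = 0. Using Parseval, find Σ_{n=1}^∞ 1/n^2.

pi**2/6

Parseval: Σ b_n^2 = (1/π) ∫_{-π}^{π} ψ(u)^2 du = 32*pi**2/3.
Σ b_n^2 = Σ 64/n^2, so Σ 1/n^2 = (32*pi**2/3)/64 = pi**2/6.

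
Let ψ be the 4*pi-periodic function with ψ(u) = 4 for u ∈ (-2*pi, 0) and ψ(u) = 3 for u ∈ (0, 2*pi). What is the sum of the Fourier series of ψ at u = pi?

3

ψ is continuous at u = pi with value 3, so the series converges to 3 there.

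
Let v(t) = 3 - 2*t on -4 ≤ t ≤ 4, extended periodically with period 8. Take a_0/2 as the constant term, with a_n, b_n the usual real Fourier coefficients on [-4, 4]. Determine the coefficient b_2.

8/pi

b_2 = 1/4 ∫_{-4}^{4} v(t) sin(pi*t/2) dt.
Integrating by parts (boundary term plus one more integral), an antiderivative of (3 - 2*t) sin(pi*t/2) is 4*t*cos(pi*t/2)/pi - 8*sin(pi*t/2)/pi**2 - 6*cos(pi*t/2)/pi; evaluating from -4 to 4: ∫_{-4}^{4} (3 - 2*t) sin(pi*t/2) dt = (10/pi) - (-22/pi) = 32/pi.
Hence b_2 = (1/4)·(32/pi) = 8/pi.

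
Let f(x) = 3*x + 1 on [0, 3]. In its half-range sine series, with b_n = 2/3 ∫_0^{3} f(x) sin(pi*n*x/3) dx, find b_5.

b_5 = 2/3 ∫_0^{3} (3*x + 1) sin(5*pi*x/3) dx.
Integrating by parts (boundary term plus one more integral), an antiderivative of (3*x + 1) sin(5*pi*x/3) is -9*x*cos(5*pi*x/3)/(5*pi) + 27*sin(5*pi*x/3)/(25*pi**2) - 3*cos(5*pi*x/3)/(5*pi); evaluating from 0 to 3: ∫_{0}^{3} (3*x + 1) sin(5*pi*x/3) dx = (6/pi) - (-3/(5*pi)) = 33/(5*pi).
Hence b_5 = (2/3)·(33/(5*pi)) = 22/(5*pi).

22/(5*pi)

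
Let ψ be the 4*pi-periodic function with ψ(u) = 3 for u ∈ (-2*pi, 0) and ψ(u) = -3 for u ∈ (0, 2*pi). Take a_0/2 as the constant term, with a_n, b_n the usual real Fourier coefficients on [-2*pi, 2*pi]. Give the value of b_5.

-12/(5*pi)

b_5 = (1/(2*pi)) ∫_{-2*pi}^{2*pi} ψ(u) sin(5*u/2) du.
ψ is odd and sin(5*u/2) is odd, so the integrand is even and b_5 = 1/pi ∫_0^{2*pi} ψ(u) sin(5*u/2) du.
Directly, an antiderivative of (-3) sin(5*u/2) is 6*cos(5*u/2)/5; evaluating from 0 to 2*pi: ∫_{0}^{2*pi} (-3) sin(5*u/2) du = (-6/5) - (6/5) = -12/5.
Hence b_5 = (1/pi)·(-12/5) = -12/(5*pi).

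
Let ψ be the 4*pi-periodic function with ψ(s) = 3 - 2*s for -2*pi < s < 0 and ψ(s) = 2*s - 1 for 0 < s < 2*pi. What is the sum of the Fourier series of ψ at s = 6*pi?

s = 6*pi differs from s = 2*pi by 1 full period(s), and the series is 4*pi-periodic.
At s = 2*pi the one-sided limits are ψ(2*pi^-) = -1 + 4*pi and ψ(2*pi^+) = 3 + 4*pi.
By Dirichlet's theorem the series converges to their average, [(-1 + 4*pi) + (3 + 4*pi)]/2 = 1 + 4*pi.

1 + 4*pi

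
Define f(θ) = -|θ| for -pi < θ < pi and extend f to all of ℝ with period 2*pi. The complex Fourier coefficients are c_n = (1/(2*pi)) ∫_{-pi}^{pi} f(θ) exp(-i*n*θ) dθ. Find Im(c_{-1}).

Since f is real-valued, Im(c_{-1}) = -(1/(2*pi)) ∫_{-pi}^{pi} f(θ) sin(-θ) dθ = b_{1}/2.
(f is even, so the integrand is odd over a symmetric interval and the integral vanishes.)

0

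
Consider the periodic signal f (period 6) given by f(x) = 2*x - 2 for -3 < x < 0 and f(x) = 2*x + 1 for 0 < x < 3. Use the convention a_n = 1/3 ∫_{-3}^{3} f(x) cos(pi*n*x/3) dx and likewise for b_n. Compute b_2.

b_2 = 1/3 ∫_{-3}^{3} f(x) sin(2*pi*x/3) dx.
Split the integral at the breakpoints.
Integrating by parts (boundary term plus one more integral), an antiderivative of (2*x - 2) sin(2*pi*x/3) is -3*x*cos(2*pi*x/3)/pi + 9*sin(2*pi*x/3)/(2*pi**2) + 3*cos(2*pi*x/3)/pi; evaluating from -3 to 0: ∫_{-3}^{0} (2*x - 2) sin(2*pi*x/3) dx = (3/pi) - (12/pi) = -9/pi.
Integrating by parts (boundary term plus one more integral), an antiderivative of (2*x + 1) sin(2*pi*x/3) is -3*x*cos(2*pi*x/3)/pi + 9*sin(2*pi*x/3)/(2*pi**2) - 3*cos(2*pi*x/3)/(2*pi); evaluating from 0 to 3: ∫_{0}^{3} (2*x + 1) sin(2*pi*x/3) dx = (-21/(2*pi)) - (-3/(2*pi)) = -9/pi.
Summing the pieces and multiplying by (1/3) gives b_2 = -6/pi.

-6/pi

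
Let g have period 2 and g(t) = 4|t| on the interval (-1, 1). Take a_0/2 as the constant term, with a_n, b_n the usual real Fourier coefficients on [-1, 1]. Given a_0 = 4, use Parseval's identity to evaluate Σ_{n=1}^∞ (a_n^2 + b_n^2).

8/3

Parseval: a_0^2/2 + Σ_{n≥1} (a_n^2+b_n^2) = ∫_{-1}^{1} g(t)^2 dt = 32/3.
Subtract a_0^2/2 = 8: Σ (a_n^2+b_n^2) = 8/3.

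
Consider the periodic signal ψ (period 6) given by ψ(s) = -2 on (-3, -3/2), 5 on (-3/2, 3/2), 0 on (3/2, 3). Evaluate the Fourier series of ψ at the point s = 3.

-1

At s = 3 the one-sided limits are ψ(3^-) = 0 and ψ(3^+) = -2.
By Dirichlet's theorem the series converges to their average, [(0) + (-2)]/2 = -1.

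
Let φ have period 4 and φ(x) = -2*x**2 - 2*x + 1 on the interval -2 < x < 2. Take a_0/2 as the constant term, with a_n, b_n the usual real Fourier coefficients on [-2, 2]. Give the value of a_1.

a_1 = 1/2 ∫_{-2}^{2} φ(x) cos(pi*x/2) dx.
Integrating by parts twice (tabular method), an antiderivative of (-2*x**2 - 2*x + 1) cos(pi*x/2) is -4*x**2*sin(pi*x/2)/pi - 4*x*sin(pi*x/2)/pi - 16*x*cos(pi*x/2)/pi**2 + 2*sin(pi*x/2)/pi + 32*sin(pi*x/2)/pi**3 - 8*cos(pi*x/2)/pi**2; evaluating from -2 to 2: ∫_{-2}^{2} (-2*x**2 - 2*x + 1) cos(pi*x/2) dx = (40/pi**2) - (-24/pi**2) = 64/pi**2.
Hence a_1 = (1/2)·(64/pi**2) = 32/pi**2.

32/pi**2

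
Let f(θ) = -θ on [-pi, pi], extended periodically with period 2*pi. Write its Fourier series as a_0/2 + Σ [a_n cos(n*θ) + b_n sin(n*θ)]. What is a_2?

0

a_2 = 1/pi ∫_{-pi}^{pi} f(θ) cos(2*θ) dθ.
f is odd and cos(2*θ) is even, so the integrand is odd over a symmetric interval and the integral vanishes.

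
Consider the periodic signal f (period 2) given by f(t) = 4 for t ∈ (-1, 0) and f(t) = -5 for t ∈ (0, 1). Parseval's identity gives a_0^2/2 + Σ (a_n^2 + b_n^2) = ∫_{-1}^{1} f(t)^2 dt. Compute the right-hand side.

41

∫_{-1}^{1} f(t)^2 dt = 41.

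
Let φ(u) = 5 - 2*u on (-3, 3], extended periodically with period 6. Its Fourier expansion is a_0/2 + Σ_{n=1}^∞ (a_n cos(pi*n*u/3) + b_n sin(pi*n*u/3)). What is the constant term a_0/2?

a_0 = 1/3 ∫_{-3}^{3} φ(u) du = 1/3 · (30) = 10.
So the constant term a_0/2 = 5.

5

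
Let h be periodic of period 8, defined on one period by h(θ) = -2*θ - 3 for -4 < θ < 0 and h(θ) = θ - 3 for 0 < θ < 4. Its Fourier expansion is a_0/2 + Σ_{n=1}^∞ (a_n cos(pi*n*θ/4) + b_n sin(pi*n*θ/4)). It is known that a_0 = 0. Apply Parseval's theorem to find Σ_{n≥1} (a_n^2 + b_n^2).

Parseval: a_0^2/2 + Σ_{n≥1} (a_n^2+b_n^2) = 1/4 ∫_{-4}^{4} h(θ)^2 dθ = 26/3.
Subtract a_0^2/2 = 0: Σ (a_n^2+b_n^2) = 26/3.

26/3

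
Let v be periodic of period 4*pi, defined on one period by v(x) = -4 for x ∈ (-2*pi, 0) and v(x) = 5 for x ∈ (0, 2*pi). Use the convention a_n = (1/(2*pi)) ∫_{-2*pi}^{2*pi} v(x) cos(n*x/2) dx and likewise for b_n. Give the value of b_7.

18/(7*pi)

b_7 = (1/(2*pi)) ∫_{-2*pi}^{2*pi} v(x) sin(7*x/2) dx.
Split the integral at the breakpoints.
Directly, an antiderivative of (-4) sin(7*x/2) is 8*cos(7*x/2)/7; evaluating from -2*pi to 0: ∫_{-2*pi}^{0} (-4) sin(7*x/2) dx = (8/7) - (-8/7) = 16/7.
Directly, an antiderivative of (5) sin(7*x/2) is -10*cos(7*x/2)/7; evaluating from 0 to 2*pi: ∫_{0}^{2*pi} (5) sin(7*x/2) dx = (10/7) - (-10/7) = 20/7.
Summing the pieces and multiplying by (1/(2*pi)) gives b_7 = 18/(7*pi).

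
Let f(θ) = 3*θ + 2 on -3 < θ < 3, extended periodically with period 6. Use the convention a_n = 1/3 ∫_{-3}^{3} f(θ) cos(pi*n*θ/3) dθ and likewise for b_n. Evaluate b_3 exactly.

6/pi

b_3 = 1/3 ∫_{-3}^{3} f(θ) sin(pi*θ) dθ.
Integrating by parts (boundary term plus one more integral), an antiderivative of (3*θ + 2) sin(pi*θ) is -3*θ*cos(pi*θ)/pi + 3*sin(pi*θ)/pi**2 - 2*cos(pi*θ)/pi; evaluating from -3 to 3: ∫_{-3}^{3} (3*θ + 2) sin(pi*θ) dθ = (11/pi) - (-7/pi) = 18/pi.
Hence b_3 = (1/3)·(18/pi) = 6/pi.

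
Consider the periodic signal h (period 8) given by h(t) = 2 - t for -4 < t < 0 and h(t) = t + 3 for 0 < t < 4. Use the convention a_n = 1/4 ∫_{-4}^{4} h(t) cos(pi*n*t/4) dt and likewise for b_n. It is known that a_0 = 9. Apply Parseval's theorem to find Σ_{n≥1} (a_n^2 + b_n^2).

19/6

Parseval: a_0^2/2 + Σ_{n≥1} (a_n^2+b_n^2) = 1/4 ∫_{-4}^{4} h(t)^2 dt = 131/3.
Subtract a_0^2/2 = 81/2: Σ (a_n^2+b_n^2) = 19/6.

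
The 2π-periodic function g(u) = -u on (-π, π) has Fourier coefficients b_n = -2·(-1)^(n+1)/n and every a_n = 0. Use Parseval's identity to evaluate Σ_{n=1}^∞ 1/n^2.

pi**2/6

Parseval: Σ b_n^2 = (1/π) ∫_{-π}^{π} g(u)^2 du = 2*pi**2/3.
Σ b_n^2 = Σ 4/n^2, so Σ 1/n^2 = (2*pi**2/3)/4 = pi**2/6.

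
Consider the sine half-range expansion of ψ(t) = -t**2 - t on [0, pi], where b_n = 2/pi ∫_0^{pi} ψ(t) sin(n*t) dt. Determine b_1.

b_1 = 2/pi ∫_0^{pi} (-t**2 - t) sin(t) dt.
Integrating by parts twice (tabular method), an antiderivative of (-t**2 - t) sin(t) is t**2*cos(t) - 2*t*sin(t) + t*cos(t) - sin(t) - 2*cos(t); evaluating from 0 to pi: ∫_{0}^{pi} (-t**2 - t) sin(t) dt = (-pi**2 - pi + 2) - (-2) = -pi**2 - pi + 4.
Hence b_1 = (2/pi)·(-pi**2 - pi + 4) = -2*pi - 2 + 8/pi.

-2*pi - 2 + 8/pi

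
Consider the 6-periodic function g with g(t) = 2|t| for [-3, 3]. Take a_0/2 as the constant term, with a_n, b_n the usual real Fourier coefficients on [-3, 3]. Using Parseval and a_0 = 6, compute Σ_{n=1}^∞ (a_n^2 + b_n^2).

Parseval: a_0^2/2 + Σ_{n≥1} (a_n^2+b_n^2) = 1/3 ∫_{-3}^{3} g(t)^2 dt = 24.
Subtract a_0^2/2 = 18: Σ (a_n^2+b_n^2) = 6.

6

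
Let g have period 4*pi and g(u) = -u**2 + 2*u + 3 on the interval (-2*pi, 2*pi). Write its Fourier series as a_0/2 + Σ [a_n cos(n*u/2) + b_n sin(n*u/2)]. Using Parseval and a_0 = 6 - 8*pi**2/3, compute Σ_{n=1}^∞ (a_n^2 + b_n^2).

Parseval: a_0^2/2 + Σ_{n≥1} (a_n^2+b_n^2) = (1/(2*pi)) ∫_{-2*pi}^{2*pi} g(u)^2 du = -16*pi**2/3 + 18 + 32*pi**4/5.
Subtract a_0^2/2 = 2*(9 - 4*pi**2)**2/9: Σ (a_n^2+b_n^2) = 32*pi**2*(15 + 4*pi**2)/45.

32*pi**2*(15 + 4*pi**2)/45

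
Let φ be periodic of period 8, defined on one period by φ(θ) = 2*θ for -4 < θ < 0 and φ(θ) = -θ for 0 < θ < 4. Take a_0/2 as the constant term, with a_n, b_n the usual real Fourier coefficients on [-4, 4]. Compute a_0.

a_0 = 1/4 ∫_{-4}^{4} φ(θ) dθ = 1/4 · (-24) = -6.

-6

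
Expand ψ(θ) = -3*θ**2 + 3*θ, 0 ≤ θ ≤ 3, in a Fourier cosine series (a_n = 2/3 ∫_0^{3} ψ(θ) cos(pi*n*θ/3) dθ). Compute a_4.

-27/(4*pi**2)

a_4 = 2/3 ∫_0^{3} (-3*θ**2 + 3*θ) cos(4*pi*θ/3) dθ.
Integrating by parts twice (tabular method), an antiderivative of (-3*θ**2 + 3*θ) cos(4*pi*θ/3) is -9*θ**2*sin(4*pi*θ/3)/(4*pi) + 9*θ*sin(4*pi*θ/3)/(4*pi) - 27*θ*cos(4*pi*θ/3)/(8*pi**2) + 81*sin(4*pi*θ/3)/(32*pi**3) + 27*cos(4*pi*θ/3)/(16*pi**2); evaluating from 0 to 3: ∫_{0}^{3} (-3*θ**2 + 3*θ) cos(4*pi*θ/3) dθ = (-135/(16*pi**2)) - (27/(16*pi**2)) = -81/(8*pi**2).
Hence a_4 = (2/3)·(-81/(8*pi**2)) = -27/(4*pi**2).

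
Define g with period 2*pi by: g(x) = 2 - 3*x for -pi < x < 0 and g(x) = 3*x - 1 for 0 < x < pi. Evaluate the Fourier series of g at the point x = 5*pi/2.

-1 + 3*pi/2

x = 5*pi/2 differs from x = pi/2 by 1 full period(s), and the series is 2*pi-periodic.
g is continuous at x = pi/2 with value -1 + 3*pi/2, so the series converges to -1 + 3*pi/2 there.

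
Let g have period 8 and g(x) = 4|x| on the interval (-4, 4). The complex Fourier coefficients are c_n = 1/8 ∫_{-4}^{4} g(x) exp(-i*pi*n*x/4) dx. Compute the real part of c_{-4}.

0

Since g is real-valued, Re(c_{-4}) = 1/8 ∫_{-4}^{4} g(x) cos(-pi*x) dx = a_{4}/2.
g is even and cos(-pi*x) is even, so the integrand is even: ∫_{-4}^{4} g(x) cos(-pi*x) dx = 2∫_0^{4} g(x) cos(-pi*x) dx.
Integrating by parts (boundary term plus one more integral), an antiderivative of (4*x) cos(-pi*x) is 4*x*sin(pi*x)/pi + 4*cos(pi*x)/pi**2; evaluating from 0 to 4: ∫_{0}^{4} (4*x) cos(-pi*x) dx = (4/pi**2) - (4/pi**2) = 0.
So ∫_{-4}^{4} g(x) cos(-pi*x) dx = 0.
Hence Re(c_{-4}) = (1/8)·(0) = 0.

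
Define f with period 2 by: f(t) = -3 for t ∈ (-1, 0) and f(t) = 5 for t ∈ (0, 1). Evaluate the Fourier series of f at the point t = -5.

t = -5 differs from t = -1 by -2 full period(s), and the series is 2-periodic.
At t = -1 the one-sided limits are f(-1^-) = 5 and f(-1^+) = -3.
By Dirichlet's theorem the series converges to their average, [(5) + (-3)]/2 = 1.

1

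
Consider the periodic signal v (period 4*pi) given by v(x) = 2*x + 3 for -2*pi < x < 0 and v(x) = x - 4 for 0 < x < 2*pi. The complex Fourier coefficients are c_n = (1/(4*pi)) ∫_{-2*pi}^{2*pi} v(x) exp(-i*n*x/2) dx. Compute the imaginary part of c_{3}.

(7/3 - pi)/pi

Since v is real-valued, Im(c_{3}) = -(1/(4*pi)) ∫_{-2*pi}^{2*pi} v(x) sin(3*x/2) dx = -b_{3}/2.
Split the integral at the breakpoints.
Integrating by parts (boundary term plus one more integral), an antiderivative of (2*x + 3) sin(3*x/2) is -4*x*cos(3*x/2)/3 + 8*sin(3*x/2)/9 - 2*cos(3*x/2); evaluating from -2*pi to 0: ∫_{-2*pi}^{0} (2*x + 3) sin(3*x/2) dx = (-2) - (2 - 8*pi/3) = -4 + 8*pi/3.
Integrating by parts (boundary term plus one more integral), an antiderivative of (x - 4) sin(3*x/2) is -2*x*cos(3*x/2)/3 + 4*sin(3*x/2)/9 + 8*cos(3*x/2)/3; evaluating from 0 to 2*pi: ∫_{0}^{2*pi} (x - 4) sin(3*x/2) dx = (-8/3 + 4*pi/3) - (8/3) = -16/3 + 4*pi/3.
So ∫_{-2*pi}^{2*pi} v(x) sin(3*x/2) dx = -28/3 + 4*pi.
Hence Im(c_{3}) = (-1/(4*pi))·(-28/3 + 4*pi) = (7/3 - pi)/pi.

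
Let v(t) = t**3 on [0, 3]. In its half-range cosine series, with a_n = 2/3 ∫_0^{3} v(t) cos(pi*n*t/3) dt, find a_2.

81/(2*pi**2)

a_2 = 2/3 ∫_0^{3} (t**3) cos(2*pi*t/3) dt.
Integrating by parts three times (tabular method), an antiderivative of (t**3) cos(2*pi*t/3) is 3*t**3*sin(2*pi*t/3)/(2*pi) + 27*t**2*cos(2*pi*t/3)/(4*pi**2) - 81*t*sin(2*pi*t/3)/(4*pi**3) - 243*cos(2*pi*t/3)/(8*pi**4); evaluating from 0 to 3: ∫_{0}^{3} (t**3) cos(2*pi*t/3) dt = (243*(-1 + 2*pi**2)/(8*pi**4)) - (-243/(8*pi**4)) = 243/(4*pi**2).
Hence a_2 = (2/3)·(243/(4*pi**2)) = 81/(2*pi**2).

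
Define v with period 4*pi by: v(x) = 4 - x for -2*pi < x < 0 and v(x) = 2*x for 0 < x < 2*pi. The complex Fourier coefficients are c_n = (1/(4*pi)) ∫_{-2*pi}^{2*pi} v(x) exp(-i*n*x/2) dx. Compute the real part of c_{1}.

-6/pi

Since v is real-valued, Re(c_{1}) = (1/(4*pi)) ∫_{-2*pi}^{2*pi} v(x) cos(x/2) dx = a_{1}/2.
Split the integral at the breakpoints.
Integrating by parts (boundary term plus one more integral), an antiderivative of (4 - x) cos(x/2) is -2*x*sin(x/2) + 8*sin(x/2) - 4*cos(x/2); evaluating from -2*pi to 0: ∫_{-2*pi}^{0} (4 - x) cos(x/2) dx = (-4) - (4) = -8.
Integrating by parts (boundary term plus one more integral), an antiderivative of (2*x) cos(x/2) is 4*x*sin(x/2) + 8*cos(x/2); evaluating from 0 to 2*pi: ∫_{0}^{2*pi} (2*x) cos(x/2) dx = (-8) - (8) = -16.
So ∫_{-2*pi}^{2*pi} v(x) cos(x/2) dx = -24.
Hence Re(c_{1}) = (1/(4*pi))·(-24) = -6/pi.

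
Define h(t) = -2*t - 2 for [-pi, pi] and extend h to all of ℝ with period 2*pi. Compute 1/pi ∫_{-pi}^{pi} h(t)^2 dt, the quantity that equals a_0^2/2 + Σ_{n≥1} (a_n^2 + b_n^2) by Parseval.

8 + 8*pi**2/3

1/pi ∫_{-pi}^{pi} h(t)^2 dt = 1/pi · (8*pi*(3 + pi**2)/3) = 8 + 8*pi**2/3.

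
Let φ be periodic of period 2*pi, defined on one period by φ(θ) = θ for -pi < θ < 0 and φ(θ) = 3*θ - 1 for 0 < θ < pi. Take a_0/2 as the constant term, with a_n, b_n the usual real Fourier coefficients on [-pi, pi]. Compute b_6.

b_6 = 1/pi ∫_{-pi}^{pi} φ(θ) sin(6*θ) dθ.
Split the integral at the breakpoints.
Integrating by parts (boundary term plus one more integral), an antiderivative of (θ) sin(6*θ) is -θ*cos(6*θ)/6 + sin(6*θ)/36; evaluating from -pi to 0: ∫_{-pi}^{0} (θ) sin(6*θ) dθ = (0) - (pi/6) = -pi/6.
Integrating by parts (boundary term plus one more integral), an antiderivative of (3*θ - 1) sin(6*θ) is -θ*cos(6*θ)/2 + sin(6*θ)/12 + cos(6*θ)/6; evaluating from 0 to pi: ∫_{0}^{pi} (3*θ - 1) sin(6*θ) dθ = (1/6 - pi/2) - (1/6) = -pi/2.
Summing the pieces and multiplying by (1/pi) gives b_6 = -2/3.

-2/3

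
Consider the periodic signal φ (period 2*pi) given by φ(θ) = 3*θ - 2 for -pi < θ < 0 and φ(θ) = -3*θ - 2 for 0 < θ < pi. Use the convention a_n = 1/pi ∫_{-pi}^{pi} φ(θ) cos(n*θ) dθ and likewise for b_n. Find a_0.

-3*pi - 4

a_0 = 1/pi ∫_{-pi}^{pi} φ(θ) dθ = 1/pi · (-pi*(4 + 3*pi)) = -3*pi - 4.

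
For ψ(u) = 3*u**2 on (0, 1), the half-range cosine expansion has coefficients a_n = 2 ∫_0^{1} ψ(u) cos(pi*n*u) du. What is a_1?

a_1 = 2 ∫_0^{1} (3*u**2) cos(pi*u) du.
Integrating by parts twice (tabular method), an antiderivative of (3*u**2) cos(pi*u) is 3*u**2*sin(pi*u)/pi + 6*u*cos(pi*u)/pi**2 - 6*sin(pi*u)/pi**3; evaluating from 0 to 1: ∫_{0}^{1} (3*u**2) cos(pi*u) du = (-6/pi**2) - (0) = -6/pi**2.
Hence a_1 = 2·(-6/pi**2) = -12/pi**2.

-12/pi**2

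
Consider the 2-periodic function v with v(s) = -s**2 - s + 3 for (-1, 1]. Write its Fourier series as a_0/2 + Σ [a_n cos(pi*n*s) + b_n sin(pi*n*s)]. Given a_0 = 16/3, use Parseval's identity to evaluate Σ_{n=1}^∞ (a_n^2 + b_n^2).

38/45

Parseval: a_0^2/2 + Σ_{n≥1} (a_n^2+b_n^2) = ∫_{-1}^{1} v(s)^2 ds = 226/15.
Subtract a_0^2/2 = 128/9: Σ (a_n^2+b_n^2) = 38/45.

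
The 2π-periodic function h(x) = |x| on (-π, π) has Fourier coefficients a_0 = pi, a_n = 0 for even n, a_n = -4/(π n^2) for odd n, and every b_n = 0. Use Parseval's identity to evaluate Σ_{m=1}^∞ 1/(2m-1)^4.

pi**4/96

Parseval: a_0^2/2 + Σ a_n^2 = (1/π) ∫_{-π}^{π} h(x)^2 dx = 2*pi**2/3.
Subtract a_0^2/2 = pi**2/2: Σ a_n^2 = pi**2/6.
Only odd n contribute, with a_n^2 = 16/(π^2 n^4), so Σ_{m≥1} 1/(2m-1)^4 = π^2·(pi**2/6)/16 = pi**4/96.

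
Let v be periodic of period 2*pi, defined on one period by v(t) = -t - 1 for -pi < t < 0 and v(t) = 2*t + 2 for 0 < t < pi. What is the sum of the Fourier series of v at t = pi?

1/2 + 3*pi/2

t = pi differs from t = -pi by 1 full period(s), and the series is 2*pi-periodic.
At t = -pi the one-sided limits are v(-pi^-) = 2 + 2*pi and v(-pi^+) = -1 + pi.
By Dirichlet's theorem the series converges to their average, [(2 + 2*pi) + (-1 + pi)]/2 = 1/2 + 3*pi/2.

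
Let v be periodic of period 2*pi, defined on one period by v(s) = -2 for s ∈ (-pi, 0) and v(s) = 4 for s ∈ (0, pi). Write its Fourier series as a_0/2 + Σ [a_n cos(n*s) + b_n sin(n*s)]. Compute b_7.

12/(7*pi)

b_7 = 1/pi ∫_{-pi}^{pi} v(s) sin(7*s) ds.
Split the integral at the breakpoints.
Directly, an antiderivative of (-2) sin(7*s) is 2*cos(7*s)/7; evaluating from -pi to 0: ∫_{-pi}^{0} (-2) sin(7*s) ds = (2/7) - (-2/7) = 4/7.
Directly, an antiderivative of (4) sin(7*s) is -4*cos(7*s)/7; evaluating from 0 to pi: ∫_{0}^{pi} (4) sin(7*s) ds = (4/7) - (-4/7) = 8/7.
Summing the pieces and multiplying by (1/pi) gives b_7 = 12/(7*pi).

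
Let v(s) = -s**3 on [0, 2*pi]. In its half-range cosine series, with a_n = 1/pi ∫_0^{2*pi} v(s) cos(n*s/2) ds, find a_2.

-12*pi

a_2 = 1/pi ∫_0^{2*pi} (-s**3) cos(s) ds.
Integrating by parts three times (tabular method), an antiderivative of (-s**3) cos(s) is -s**3*sin(s) - 3*s**2*cos(s) + 6*s*sin(s) + 6*cos(s); evaluating from 0 to 2*pi: ∫_{0}^{2*pi} (-s**3) cos(s) ds = (6 - 12*pi**2) - (6) = -12*pi**2.
Hence a_2 = (1/pi)·(-12*pi**2) = -12*pi.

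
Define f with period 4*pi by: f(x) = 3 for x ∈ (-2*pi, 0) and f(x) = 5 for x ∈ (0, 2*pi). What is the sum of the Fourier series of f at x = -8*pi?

x = -8*pi differs from x = 0 by -2 full period(s), and the series is 4*pi-periodic.
At x = 0 the one-sided limits are f(0^-) = 3 and f(0^+) = 5.
By Dirichlet's theorem the series converges to their average, [(3) + (5)]/2 = 4.

4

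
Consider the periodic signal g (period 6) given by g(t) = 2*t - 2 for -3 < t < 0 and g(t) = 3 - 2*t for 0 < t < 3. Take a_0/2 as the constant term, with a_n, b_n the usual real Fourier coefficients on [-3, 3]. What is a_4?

a_4 = 1/3 ∫_{-3}^{3} g(t) cos(4*pi*t/3) dt.
Split the integral at the breakpoints.
Integrating by parts (boundary term plus one more integral), an antiderivative of (2*t - 2) cos(4*pi*t/3) is 3*t*sin(4*pi*t/3)/(2*pi) - 3*sin(4*pi*t/3)/(2*pi) + 9*cos(4*pi*t/3)/(8*pi**2); evaluating from -3 to 0: ∫_{-3}^{0} (2*t - 2) cos(4*pi*t/3) dt = (9/(8*pi**2)) - (9/(8*pi**2)) = 0.
Integrating by parts (boundary term plus one more integral), an antiderivative of (3 - 2*t) cos(4*pi*t/3) is -3*t*sin(4*pi*t/3)/(2*pi) + 9*sin(4*pi*t/3)/(4*pi) - 9*cos(4*pi*t/3)/(8*pi**2); evaluating from 0 to 3: ∫_{0}^{3} (3 - 2*t) cos(4*pi*t/3) dt = (-9/(8*pi**2)) - (-9/(8*pi**2)) = 0.
Summing the pieces and multiplying by (1/3) gives a_4 = 0.

0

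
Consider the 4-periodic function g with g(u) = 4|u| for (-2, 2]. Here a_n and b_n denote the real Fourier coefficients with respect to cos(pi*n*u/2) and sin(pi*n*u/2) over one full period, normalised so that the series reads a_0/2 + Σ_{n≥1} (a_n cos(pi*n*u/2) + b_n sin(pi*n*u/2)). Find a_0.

8

a_0 = 1/2 ∫_{-2}^{2} g(u) du = 1/2 · (16) = 8.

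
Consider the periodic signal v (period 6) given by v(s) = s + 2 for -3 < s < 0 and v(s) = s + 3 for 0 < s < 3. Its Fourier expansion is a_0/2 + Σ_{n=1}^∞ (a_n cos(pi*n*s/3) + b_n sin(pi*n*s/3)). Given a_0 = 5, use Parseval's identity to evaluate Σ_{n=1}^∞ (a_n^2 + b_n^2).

19/2

Parseval: a_0^2/2 + Σ_{n≥1} (a_n^2+b_n^2) = 1/3 ∫_{-3}^{3} v(s)^2 ds = 22.
Subtract a_0^2/2 = 25/2: Σ (a_n^2+b_n^2) = 19/2.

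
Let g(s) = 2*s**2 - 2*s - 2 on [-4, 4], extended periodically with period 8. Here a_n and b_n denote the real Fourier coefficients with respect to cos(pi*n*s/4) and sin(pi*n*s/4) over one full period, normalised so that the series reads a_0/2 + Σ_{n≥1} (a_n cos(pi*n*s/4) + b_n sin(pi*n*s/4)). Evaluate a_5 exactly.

a_5 = 1/4 ∫_{-4}^{4} g(s) cos(5*pi*s/4) ds.
Integrating by parts twice (tabular method), an antiderivative of (2*s**2 - 2*s - 2) cos(5*pi*s/4) is 8*s**2*sin(5*pi*s/4)/(5*pi) - 8*s*sin(5*pi*s/4)/(5*pi) + 64*s*cos(5*pi*s/4)/(25*pi**2) - 8*sin(5*pi*s/4)/(5*pi) - 256*sin(5*pi*s/4)/(125*pi**3) - 32*cos(5*pi*s/4)/(25*pi**2); evaluating from -4 to 4: ∫_{-4}^{4} (2*s**2 - 2*s - 2) cos(5*pi*s/4) ds = (-224/(25*pi**2)) - (288/(25*pi**2)) = -512/(25*pi**2).
Hence a_5 = (1/4)·(-512/(25*pi**2)) = -128/(25*pi**2).

-128/(25*pi**2)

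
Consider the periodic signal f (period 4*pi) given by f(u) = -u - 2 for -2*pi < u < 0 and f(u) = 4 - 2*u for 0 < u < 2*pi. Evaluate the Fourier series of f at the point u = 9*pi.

u = 9*pi differs from u = pi by 2 full period(s), and the series is 4*pi-periodic.
f is continuous at u = pi with value 4 - 2*pi, so the series converges to 4 - 2*pi there.

4 - 2*pi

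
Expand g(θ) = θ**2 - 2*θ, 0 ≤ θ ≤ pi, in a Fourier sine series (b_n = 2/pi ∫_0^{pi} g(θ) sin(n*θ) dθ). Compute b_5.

2*(-50*pi - 4 + 25*pi**2)/(125*pi)

b_5 = 2/pi ∫_0^{pi} (θ**2 - 2*θ) sin(5*θ) dθ.
Integrating by parts twice (tabular method), an antiderivative of (θ**2 - 2*θ) sin(5*θ) is -θ**2*cos(5*θ)/5 + 2*θ*sin(5*θ)/25 + 2*θ*cos(5*θ)/5 - 2*sin(5*θ)/25 + 2*cos(5*θ)/125; evaluating from 0 to pi: ∫_{0}^{pi} (θ**2 - 2*θ) sin(5*θ) dθ = (-2*pi/5 - 2/125 + pi**2/5) - (2/125) = -2*pi/5 - 4/125 + pi**2/5.
Hence b_5 = (2/pi)·(-2*pi/5 - 4/125 + pi**2/5) = 2*(-50*pi - 4 + 25*pi**2)/(125*pi).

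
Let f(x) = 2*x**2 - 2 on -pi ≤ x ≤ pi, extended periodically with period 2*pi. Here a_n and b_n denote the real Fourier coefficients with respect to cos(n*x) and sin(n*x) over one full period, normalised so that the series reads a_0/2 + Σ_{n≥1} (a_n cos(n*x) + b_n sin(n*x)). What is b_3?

b_3 = 1/pi ∫_{-pi}^{pi} f(x) sin(3*x) dx.
f is even and sin(3*x) is odd, so the integrand is odd over a symmetric interval and the integral vanishes.

0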